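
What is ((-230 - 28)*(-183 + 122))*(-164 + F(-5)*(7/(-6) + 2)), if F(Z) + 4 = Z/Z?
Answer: -2620377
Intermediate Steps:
F(Z) = -3 (F(Z) = -4 + Z/Z = -4 + 1 = -3)
((-230 - 28)*(-183 + 122))*(-164 + F(-5)*(7/(-6) + 2)) = ((-230 - 28)*(-183 + 122))*(-164 - 3*(7/(-6) + 2)) = (-258*(-61))*(-164 - 3*(7*(-1/6) + 2)) = 15738*(-164 - 3*(-7/6 + 2)) = 15738*(-164 - 3*5/6) = 15738*(-164 - 5/2) = 15738*(-333/2) = -2620377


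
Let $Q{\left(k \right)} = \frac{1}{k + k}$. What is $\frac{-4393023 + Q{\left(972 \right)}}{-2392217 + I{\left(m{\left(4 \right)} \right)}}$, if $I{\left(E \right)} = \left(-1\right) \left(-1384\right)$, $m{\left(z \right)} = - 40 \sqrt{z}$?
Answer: $\frac{8540036711}{4647779352} \approx 1.8374$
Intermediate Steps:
$I{\left(E \right)} = 1384$
$Q{\left(k \right)} = \frac{1}{2 k}$
$\frac{-4393023 + Q{\left(972 \right)}}{-2392217 + I{\left(m{\left(4 \right)} \right)}} = \frac{-4393023 + \frac{1}{2 \cdot 972}}{-2392217 + 1384} = \frac{-4393023 + \frac{1}{2} \cdot \frac{1}{972}}{-2390833} = \left(-4393023 + \frac{1}{1944}\right) \left(- \frac{1}{2390833}\right) = \left(- \frac{8540036711}{1944}\right) \left(- \frac{1}{2390833}\right) = \frac{8540036711}{4647779352}$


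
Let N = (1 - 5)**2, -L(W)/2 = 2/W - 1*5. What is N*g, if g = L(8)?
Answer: 152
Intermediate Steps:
L(W) = 10 - 4/W (L(W) = -2*(2/W - 1*5) = -2*(2/W - 5) = -2*(-5 + 2/W) = 10 - 4/W)
N = 16 (N = (-4)**2 = 16)
g = 19/2 (g = 10 - 4/8 = 10 - 4*1/8 = 10 - 1/2 = 19/2 ≈ 9.5000)
N*g = 16*(19/2) = 152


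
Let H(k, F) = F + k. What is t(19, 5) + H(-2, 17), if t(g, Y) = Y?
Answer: 20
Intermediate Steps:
t(19, 5) + H(-2, 17) = 5 + (17 - 2) = 5 + 15 = 20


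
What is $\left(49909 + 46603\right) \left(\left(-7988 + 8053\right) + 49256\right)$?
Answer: $4760068352$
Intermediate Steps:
$\left(49909 + 46603\right) \left(\left(-7988 + 8053\right) + 49256\right) = 96512 \left(65 + 49256\right) = 96512 \cdot 49321 = 4760068352$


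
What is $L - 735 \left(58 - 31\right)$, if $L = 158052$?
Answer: $138207$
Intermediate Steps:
$L - 735 \left(58 - 31\right) = 158052 - 735 \left(58 - 31\right) = 158052 - 19845 = 138207$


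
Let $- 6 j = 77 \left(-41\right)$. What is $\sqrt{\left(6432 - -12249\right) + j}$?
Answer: $\frac{\sqrt{691458}}{6} \approx 138.59$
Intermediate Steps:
$j = \frac{3157}{6}$ ($j = - \frac{77 \left(-41\right)}{6} = \left(- \frac{1}{6}\right) \left(-3157\right) = \frac{3157}{6} \approx 526.17$)
$\sqrt{\left(6432 - -12249\right) + j} = \sqrt{\left(6432 - -12249\right) + \frac{3157}{6}} = \sqrt{\left(6432 + 12249\right) + \frac{3157}{6}} = \sqrt{18681 + \frac{3157}{6}} = \sqrt{\frac{115243}{6}} = \frac{\sqrt{691458}}{6}$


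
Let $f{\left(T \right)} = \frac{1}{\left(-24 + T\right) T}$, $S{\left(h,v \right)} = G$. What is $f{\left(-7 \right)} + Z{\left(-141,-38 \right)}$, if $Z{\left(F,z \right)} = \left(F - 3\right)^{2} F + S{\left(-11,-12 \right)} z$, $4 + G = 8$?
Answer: $- \frac{634492375}{217} \approx -2.9239 \cdot 10^{6}$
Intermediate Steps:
$G = 4$ ($G = -4 + 8 = 4$)
$S{\left(h,v \right)} = 4$
$Z{\left(F,z \right)} = 4 z + F \left(-3 + F\right)^{2}$ ($Z{\left(F,z \right)} = \left(F - 3\right)^{2} F + 4 z = \left(-3 + F\right)^{2} F + 4 z = F \left(-3 + F\right)^{2} + 4 z = 4 z + F \left(-3 + F\right)^{2}$)
$f{\left(T \right)} = \frac{1}{T \left(-24 + T\right)}$
$f{\left(-7 \right)} + Z{\left(-141,-38 \right)} = \frac{1}{\left(-7\right) \left(-24 - 7\right)} + \left(4 \left(-38\right) - 141 \left(-3 - 141\right)^{2}\right) = - \frac{1}{7 \left(-31\right)} - \left(152 + 141 \left(-144\right)^{2}\right) = \left(- \frac{1}{7}\right) \left(- \frac{1}{31}\right) - 2923928 = \frac{1}{217} - 2923928 = - \frac{634492375}{217}$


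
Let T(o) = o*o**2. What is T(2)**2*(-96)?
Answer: -6144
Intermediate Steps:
T(o) = o**3
T(2)**2*(-96) = (2**3)**2*(-96) = 8**2*(-96) = 64*(-96) = -6144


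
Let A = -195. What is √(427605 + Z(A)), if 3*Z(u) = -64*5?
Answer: √3847485/3 ≈ 653.83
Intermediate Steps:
Z(u) = -320/3 (Z(u) = (-64*5)/3 = (⅓)*(-320) = -320/3)
√(427605 + Z(A)) = √(427605 - 320/3) = √(1282495/3) = √3847485/3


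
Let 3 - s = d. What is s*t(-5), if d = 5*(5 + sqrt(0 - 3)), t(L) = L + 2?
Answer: 66 + 15*I*sqrt(3) ≈ 66.0 + 25.981*I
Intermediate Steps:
t(L) = 2 + L
d = 25 + 5*I*sqrt(3) (d = 5*(5 + sqrt(-3)) = 5*(5 + I*sqrt(3)) = 25 + 5*I*sqrt(3) ≈ 25.0 + 8.6602*I)
s = -22 - 5*I*sqrt(3) (s = 3 - (25 + 5*I*sqrt(3)) = 3 + (-25 - 5*I*sqrt(3)) = -22 - 5*I*sqrt(3) ≈ -22.0 - 8.6602*I)
s*t(-5) = (-22 - 5*I*sqrt(3))*(2 - 5) = (-22 - 5*I*sqrt(3))*(-3) = 66 + 15*I*sqrt(3)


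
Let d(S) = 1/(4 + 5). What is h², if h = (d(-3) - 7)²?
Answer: 14776336/6561 ≈ 2252.1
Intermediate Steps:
d(S) = ⅑ (d(S) = 1/9 = ⅑)
h = 3844/81 (h = (⅑ - 7)² = (-62/9)² = 3844/81 ≈ 47.457)
h² = (3844/81)² = 14776336/6561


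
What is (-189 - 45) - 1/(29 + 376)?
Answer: -94771/405 ≈ -234.00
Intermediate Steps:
(-189 - 45) - 1/(29 + 376) = -234 - 1/405 = -94771/405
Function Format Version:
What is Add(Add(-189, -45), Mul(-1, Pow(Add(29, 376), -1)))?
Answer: Rational(-94771, 405) ≈ -234.00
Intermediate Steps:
Add(Add(-189, -45), Mul(-1, Pow(Add(29, 376), -1))) = Add(-234, Mul(-1, Pow(405, -1))) = Add(-234, Mul(-1, Rational(1, 405))) = Add(-234, Rational(-1, 405)) = Rational(-94771, 405)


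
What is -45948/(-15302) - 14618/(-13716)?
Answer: 30496693/7495794 ≈ 4.0685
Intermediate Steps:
-45948/(-15302) - 14618/(-13716) = -45948*(-1/15302) - 14618*(-1/13716) = 3282/1093 + 7309/6858 = 30496693/7495794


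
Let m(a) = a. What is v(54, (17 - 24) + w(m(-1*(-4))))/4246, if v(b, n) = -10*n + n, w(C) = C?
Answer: 27/4246 ≈ 0.0063589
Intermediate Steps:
v(b, n) = -9*n
v(54, (17 - 24) + w(m(-1*(-4))))/4246 = -9*((17 - 24) - 1*(-4))/4246 = -9*(-7 + 4)*(1/4246) = -9*(-3)*(1/4246) = 27*(1/4246) = 27/4246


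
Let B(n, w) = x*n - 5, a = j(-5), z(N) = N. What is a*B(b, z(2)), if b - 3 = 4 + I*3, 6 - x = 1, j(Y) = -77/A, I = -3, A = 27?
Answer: 385/9 ≈ 42.778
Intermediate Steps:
j(Y) = -77/27
a = -77/27 ≈ -2.8519
x = 5 (x = 6 - 1*1 = 6 - 1 = 5)
b = -2 (b = 3 + (4 - 3*3) = 3 + (4 - 9) = 3 - 5 = -2)
B(n, w) = -5 + 5*n (B(n, w) = 5*n - 5 = -5 + 5*n)
a*B(b, z(2)) = -77*(-5 + 5*(-2))/27 = -77*(-5 - 10)/27 = -77/27*(-15) = 385/9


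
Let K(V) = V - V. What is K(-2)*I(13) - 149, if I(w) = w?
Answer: -149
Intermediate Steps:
K(V) = 0
K(-2)*I(13) - 149 = 0*13 - 149 = 0 - 149 = -149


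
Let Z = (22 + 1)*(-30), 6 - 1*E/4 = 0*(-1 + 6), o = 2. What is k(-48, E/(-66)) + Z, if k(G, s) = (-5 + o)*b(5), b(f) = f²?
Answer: -765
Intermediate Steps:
E = 24 (E = 24 - 0*(-1 + 6) = 24 - 0*5 = 24 - 4*0 = 24 + 0 = 24)
Z = -690 (Z = 23*(-30) = -690)
k(G, s) = -75 (k(G, s) = (-5 + 2)*5² = -3*25 = -75)
k(-48, E/(-66)) + Z = -75 - 690 = -765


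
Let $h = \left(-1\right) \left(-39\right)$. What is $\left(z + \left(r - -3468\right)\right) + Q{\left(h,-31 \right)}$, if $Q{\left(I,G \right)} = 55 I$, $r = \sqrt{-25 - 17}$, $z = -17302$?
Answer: $-11689 + i \sqrt{42} \approx -11689.0 + 6.4807 i$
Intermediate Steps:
$r = i \sqrt{42}$ ($r = \sqrt{-25 - 17} = \sqrt{-42} = i \sqrt{42} \approx 6.4807 i$)
$h = 39$
$\left(z + \left(r - -3468\right)\right) + Q{\left(h,-31 \right)} = \left(-17302 + \left(i \sqrt{42} - -3468\right)\right) + 55 \cdot 39 = \left(-17302 + \left(i \sqrt{42} + 3468\right)\right) + 2145 = \left(-17302 + \left(3468 + i \sqrt{42}\right)\right) + 2145 = \left(-13834 + i \sqrt{42}\right) + 2145 = -11689 + i \sqrt{42}$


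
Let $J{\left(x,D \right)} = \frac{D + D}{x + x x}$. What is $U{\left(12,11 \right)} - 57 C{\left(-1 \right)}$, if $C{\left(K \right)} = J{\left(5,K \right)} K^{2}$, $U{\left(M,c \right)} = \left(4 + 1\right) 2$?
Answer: $\frac{69}{5} \approx 13.8$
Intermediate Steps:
$J{\left(x,D \right)} = \frac{2 D}{x + x^{2}}$
$U{\left(M,c \right)} = 10$ ($U{\left(M,c \right)} = 5 \cdot 2 = 10$)
$C{\left(K \right)} = \frac{K^{3}}{15}$ ($C{\left(K \right)} = \frac{2 K}{5 \left(1 + 5\right)} K^{2} = 2 K \frac{1}{5} \cdot \frac{1}{6} K^{2} = \frac{K}{15} K^{2} = \frac{K^{3}}{15}$)
$U{\left(12,11 \right)} - 57 C{\left(-1 \right)} = 10 - 57 \frac{\left(-1\right)^{3}}{15} = 10 - 57 \cdot \frac{1}{15} \left(-1\right) = 10 - - \frac{19}{5} = 10 + \frac{19}{5} = \frac{69}{5}$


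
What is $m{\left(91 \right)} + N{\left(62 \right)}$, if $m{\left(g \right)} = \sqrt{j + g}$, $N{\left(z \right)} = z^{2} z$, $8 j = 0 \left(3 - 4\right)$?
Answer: $238328 + \sqrt{91} \approx 2.3834 \cdot 10^{5}$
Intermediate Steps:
$j = 0$ ($j = \frac{0 \left(3 - 4\right)}{8} = \frac{0 \left(-1\right)}{8} = \frac{1}{8} \cdot 0 = 0$)
$N{\left(z \right)} = z^{3}$
$m{\left(g \right)} = \sqrt{g}$ ($m{\left(g \right)} = \sqrt{0 + g} = \sqrt{g}$)
$m{\left(91 \right)} + N{\left(62 \right)} = \sqrt{91} + 62^{3} = \sqrt{91} + 238328 = 238328 + \sqrt{91}$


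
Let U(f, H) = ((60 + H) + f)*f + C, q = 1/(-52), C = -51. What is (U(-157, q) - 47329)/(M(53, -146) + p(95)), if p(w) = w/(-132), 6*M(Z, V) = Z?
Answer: -1081685/273 ≈ -3962.2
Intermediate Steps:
M(Z, V) = Z/6
p(w) = -w/132 (p(w) = w*(-1/132) = -w/132)
q = -1/52 ≈ -0.019231
U(f, H) = -51 + f*(60 + H + f) (U(f, H) = ((60 + H) + f)*f - 51 = (60 + H + f)*f - 51 = f*(60 + H + f) - 51 = -51 + f*(60 + H + f))
(U(-157, q) - 47329)/(M(53, -146) + p(95)) = ((-51 + (-157)**2 + 60*(-157) - 1/52*(-157)) - 47329)/((1/6)*53 - 1/132*95) = ((-51 + 24649 - 9420 + 157/52) - 47329)/(53/6 - 95/132) = (789413/52 - 47329)/(357/44) = -1671695/52*44/357 = -1081685/273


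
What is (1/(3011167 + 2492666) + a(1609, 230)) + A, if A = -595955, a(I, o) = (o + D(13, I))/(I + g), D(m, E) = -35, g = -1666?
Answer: -62321056863911/104572827 ≈ -5.9596e+5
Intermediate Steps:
a(I, o) = (-35 + o)/(-1666 + I) (a(I, o) = (o - 35)/(I - 1666) = (-35 + o)/(-1666 + I))
(1/(3011167 + 2492666) + a(1609, 230)) + A = (1/(3011167 + 2492666) + (-35 + 230)/(-1666 + 1609)) - 595955 = (1/5503833 + 195/(-57)) - 595955 = (1/5503833 - 1/57*195) - 595955 = (1/5503833 - 65/19) - 595955 = -357749126/104572827 - 595955 = -62321056863911/104572827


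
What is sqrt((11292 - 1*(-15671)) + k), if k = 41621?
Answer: 2*sqrt(17146) ≈ 261.89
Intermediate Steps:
sqrt((11292 - 1*(-15671)) + k) = sqrt((11292 - 1*(-15671)) + 41621) = sqrt((11292 + 15671) + 41621) = sqrt(26963 + 41621) = sqrt(68584) = 2*sqrt(17146)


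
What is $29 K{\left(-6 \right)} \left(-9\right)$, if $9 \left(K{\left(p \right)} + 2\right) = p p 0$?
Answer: $522$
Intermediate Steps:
$K{\left(p \right)} = -2$ ($K{\left(p \right)} = -2 + \frac{p p 0}{9} = -2 + \frac{p^{2} \cdot 0}{9} = -2 + \frac{1}{9} \cdot 0 = -2 + 0 = -2$)
$29 K{\left(-6 \right)} \left(-9\right) = 29 \left(-2\right) \left(-9\right) = \left(-58\right) \left(-9\right) = 522$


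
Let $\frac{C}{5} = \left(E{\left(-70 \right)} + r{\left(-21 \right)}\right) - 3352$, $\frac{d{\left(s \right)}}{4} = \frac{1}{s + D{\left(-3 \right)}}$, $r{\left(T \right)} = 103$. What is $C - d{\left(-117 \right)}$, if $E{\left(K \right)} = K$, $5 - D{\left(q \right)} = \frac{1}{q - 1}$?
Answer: $- \frac{7417949}{447} \approx -16595.0$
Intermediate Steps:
$D{\left(q \right)} = 5 - \frac{1}{-1 + q}$ ($D{\left(q \right)} = 5 - \frac{1}{q - 1} = 5 - \frac{1}{-1 + q}$)
$d{\left(s \right)} = \frac{4}{\frac{21}{4} + s}$ ($d{\left(s \right)} = \frac{4}{s + \frac{-6 + 5 \left(-3\right)}{-1 - 3}} = \frac{4}{s + \frac{-6 - 15}{-4}} = \frac{4}{s - - \frac{21}{4}} = \frac{4}{s + \frac{21}{4}} = \frac{4}{\frac{21}{4} + s}$)
$C = -16595$ ($C = 5 \left(\left(-70 + 103\right) - 3352\right) = 5 \left(33 - 3352\right) = 5 \left(-3319\right) = -16595$)
$C - d{\left(-117 \right)} = -16595 - \frac{16}{21 + 4 \left(-117\right)} = -16595 - \frac{16}{21 - 468} = -16595 - \frac{16}{-447} = -16595 - 16 \left(- \frac{1}{447}\right) = -16595 - - \frac{16}{447} = -16595 + \frac{16}{447} = - \frac{7417949}{447}$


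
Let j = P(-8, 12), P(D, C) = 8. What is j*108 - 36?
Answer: 828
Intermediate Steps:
j = 8
j*108 - 36 = 8*108 - 36 = 864 - 36 = 828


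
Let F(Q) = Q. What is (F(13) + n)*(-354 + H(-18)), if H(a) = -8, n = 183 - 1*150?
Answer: -16652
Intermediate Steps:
n = 33 (n = 183 - 150 = 33)
(F(13) + n)*(-354 + H(-18)) = (13 + 33)*(-354 - 8) = 46*(-362) = -16652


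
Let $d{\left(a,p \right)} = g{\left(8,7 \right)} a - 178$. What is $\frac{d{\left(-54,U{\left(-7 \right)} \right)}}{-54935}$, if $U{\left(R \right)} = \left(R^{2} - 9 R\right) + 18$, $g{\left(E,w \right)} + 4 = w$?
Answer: $\frac{68}{10987} \approx 0.0061891$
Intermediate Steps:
$g{\left(E,w \right)} = -4 + w$
$U{\left(R \right)} = 18 + R^{2} - 9 R$
$d{\left(a,p \right)} = -178 + 3 a$ ($d{\left(a,p \right)} = \left(-4 + 7\right) a - 178 = 3 a - 178 = -178 + 3 a$)
$\frac{d{\left(-54,U{\left(-7 \right)} \right)}}{-54935} = \frac{-178 + 3 \left(-54\right)}{-54935} = \left(-178 - 162\right) \left(- \frac{1}{54935}\right) = \left(-340\right) \left(- \frac{1}{54935}\right) = \frac{68}{10987}$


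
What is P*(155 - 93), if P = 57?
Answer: 3534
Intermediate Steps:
P*(155 - 93) = 57*(155 - 93) = 57*62 = 3534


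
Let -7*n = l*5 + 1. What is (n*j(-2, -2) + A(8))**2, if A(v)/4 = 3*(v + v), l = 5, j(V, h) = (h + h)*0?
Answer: 36864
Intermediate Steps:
j(V, h) = 0 (j(V, h) = (2*h)*0 = 0)
A(v) = 24*v (A(v) = 4*(3*(v + v)) = 4*(3*(2*v)) = 4*(6*v) = 24*v)
n = -26/7 (n = -(5*5 + 1)/7 = -(25 + 1)/7 = -1/7*26 = -26/7 ≈ -3.7143)
(n*j(-2, -2) + A(8))**2 = (-26/7*0 + 24*8)**2 = (0 + 192)**2 = 192**2 = 36864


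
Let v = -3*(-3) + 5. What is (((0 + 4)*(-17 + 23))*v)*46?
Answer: 15456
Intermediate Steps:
v = 14 (v = 9 + 5 = 14)
(((0 + 4)*(-17 + 23))*v)*46 = (((0 + 4)*(-17 + 23))*14)*46 = ((4*6)*14)*46 = (24*14)*46 = 336*46 = 15456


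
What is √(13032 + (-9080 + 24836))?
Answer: 2*√7197 ≈ 169.67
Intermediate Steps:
√(13032 + (-9080 + 24836)) = √(13032 + 15756) = √28788 = 2*√7197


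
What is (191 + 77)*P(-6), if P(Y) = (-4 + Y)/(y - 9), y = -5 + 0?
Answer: 1340/7 ≈ 191.43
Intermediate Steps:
y = -5
P(Y) = 2/7 - Y/14 (P(Y) = (-4 + Y)/(-5 - 9) = (-4 + Y)/(-14) = (-4 + Y)*(-1/14) = 2/7 - Y/14)
(191 + 77)*P(-6) = (191 + 77)*(2/7 - 1/14*(-6)) = 268*(2/7 + 3/7) = 268*(5/7) = 1340/7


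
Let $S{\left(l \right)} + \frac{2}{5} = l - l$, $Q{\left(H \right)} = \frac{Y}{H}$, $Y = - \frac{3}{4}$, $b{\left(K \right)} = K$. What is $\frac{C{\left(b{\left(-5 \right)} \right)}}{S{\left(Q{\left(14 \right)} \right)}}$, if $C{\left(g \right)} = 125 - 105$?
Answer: $-50$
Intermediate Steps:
$Y = - \frac{3}{4}$ ($Y = \left(-3\right) \frac{1}{4} = - \frac{3}{4} \approx -0.75$)
$C{\left(g \right)} = 20$ ($C{\left(g \right)} = 125 - 105 = 20$)
$Q{\left(H \right)} = - \frac{3}{4 H}$
$S{\left(l \right)} = - \frac{2}{5}$ ($S{\left(l \right)} = - \frac{2}{5} + \left(l - l\right) = - \frac{2}{5} + 0 = - \frac{2}{5}$)
$\frac{C{\left(b{\left(-5 \right)} \right)}}{S{\left(Q{\left(14 \right)} \right)}} = \frac{20}{- \frac{2}{5}} = 20 \left(- \frac{5}{2}\right) = -50$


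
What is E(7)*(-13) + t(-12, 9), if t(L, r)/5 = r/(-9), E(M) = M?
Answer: -96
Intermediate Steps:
t(L, r) = -5*r/9 (t(L, r) = 5*(r/(-9)) = 5*(r*(-⅑)) = 5*(-r/9) = -5*r/9)
E(7)*(-13) + t(-12, 9) = 7*(-13) - 5/9*9 = -91 - 5 = -96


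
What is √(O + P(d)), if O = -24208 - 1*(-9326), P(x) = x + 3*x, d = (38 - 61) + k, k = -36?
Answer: I*√15118 ≈ 122.96*I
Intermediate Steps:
d = -59 (d = (38 - 61) - 36 = -23 - 36 = -59)
P(x) = 4*x
O = -14882 (O = -24208 + 9326 = -14882)
√(O + P(d)) = √(-14882 + 4*(-59)) = √(-14882 - 236) = √(-15118) = I*√15118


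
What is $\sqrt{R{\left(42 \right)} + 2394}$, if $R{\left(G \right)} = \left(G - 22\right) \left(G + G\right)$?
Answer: $\sqrt{4074} \approx 63.828$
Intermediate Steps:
$R{\left(G \right)} = 2 G \left(-22 + G\right)$ ($R{\left(G \right)} = \left(-22 + G\right) 2 G = 2 G \left(-22 + G\right)$)
$\sqrt{R{\left(42 \right)} + 2394} = \sqrt{2 \cdot 42 \left(-22 + 42\right) + 2394} = \sqrt{2 \cdot 42 \cdot 20 + 2394} = \sqrt{1680 + 2394} = \sqrt{4074}$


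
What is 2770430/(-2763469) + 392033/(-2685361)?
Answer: -8522975717707/7420911877309 ≈ -1.1485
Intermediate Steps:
2770430/(-2763469) + 392033/(-2685361) = 2770430*(-1/2763469) + 392033*(-1/2685361) = -2770430/2763469 - 392033/2685361 = -8522975717707/7420911877309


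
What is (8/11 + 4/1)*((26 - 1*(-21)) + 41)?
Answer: 416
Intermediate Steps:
(8/11 + 4/1)*((26 - 1*(-21)) + 41) = (8*(1/11) + 4*1)*((26 + 21) + 41) = (8/11 + 4)*(47 + 41) = (52/11)*88 = 416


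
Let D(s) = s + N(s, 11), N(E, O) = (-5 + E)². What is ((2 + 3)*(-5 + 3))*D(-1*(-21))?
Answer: -2770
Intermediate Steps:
D(s) = s + (-5 + s)²
((2 + 3)*(-5 + 3))*D(-1*(-21)) = ((2 + 3)*(-5 + 3))*(-1*(-21) + (-5 - 1*(-21))²) = (5*(-2))*(21 + (-5 + 21)²) = -10*(21 + 16²) = -10*(21 + 256) = -10*277 = -2770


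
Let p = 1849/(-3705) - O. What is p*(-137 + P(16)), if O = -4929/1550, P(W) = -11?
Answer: -7350346/18525 ≈ -396.78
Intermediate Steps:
O = -159/50 (O = -4929*1/1550 = -159/50 ≈ -3.1800)
p = 99329/37050 (p = 1849/(-3705) - 1*(-159/50) = 1849*(-1/3705) + 159/50 = -1849/3705 + 159/50 = 99329/37050 ≈ 2.6809)
p*(-137 + P(16)) = 99329*(-137 - 11)/37050 = (99329/37050)*(-148) = -7350346/18525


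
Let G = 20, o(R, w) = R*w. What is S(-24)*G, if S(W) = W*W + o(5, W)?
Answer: 9120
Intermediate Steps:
S(W) = W² + 5*W (S(W) = W*W + 5*W = W² + 5*W)
S(-24)*G = -24*(5 - 24)*20 = -24*(-19)*20 = 456*20 = 9120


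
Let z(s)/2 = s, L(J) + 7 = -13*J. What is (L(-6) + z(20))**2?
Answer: 12321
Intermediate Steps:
L(J) = -7 - 13*J
z(s) = 2*s
(L(-6) + z(20))**2 = ((-7 - 13*(-6)) + 2*20)**2 = ((-7 + 78) + 40)**2 = (71 + 40)**2 = 111**2 = 12321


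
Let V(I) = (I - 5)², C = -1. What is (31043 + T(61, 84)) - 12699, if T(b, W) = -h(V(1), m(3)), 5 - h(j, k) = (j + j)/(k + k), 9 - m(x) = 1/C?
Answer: 91703/5 ≈ 18341.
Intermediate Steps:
m(x) = 10 (m(x) = 9 - 1/(-1) = 9 - 1*(-1) = 9 + 1 = 10)
V(I) = (-5 + I)²
h(j, k) = 5 - j/k (h(j, k) = 5 - (j + j)/(k + k) = 5 - 2*j/(2*k) = 5 - 2*j*1/(2*k) = 5 - j/k)
T(b, W) = -17/5 (T(b, W) = -(5 - 1*(-5 + 1)²/10) = -(5 - 1*(-4)²*⅒) = -(5 - 1*16*⅒) = -(5 - 8/5) = -1*17/5 = -17/5)
(31043 + T(61, 84)) - 12699 = (31043 - 17/5) - 12699 = 155198/5 - 12699 = 91703/5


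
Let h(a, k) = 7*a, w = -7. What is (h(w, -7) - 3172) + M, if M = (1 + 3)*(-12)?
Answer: -3269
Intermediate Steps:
M = -48 (M = 4*(-12) = -48)
(h(w, -7) - 3172) + M = (7*(-7) - 3172) - 48 = (-49 - 3172) - 48 = -3221 - 48 = -3269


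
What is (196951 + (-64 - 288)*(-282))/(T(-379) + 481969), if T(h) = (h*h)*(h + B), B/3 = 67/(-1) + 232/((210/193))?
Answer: 10367525/316791323 ≈ 0.032727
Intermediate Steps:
B = 15353/35 (B = 3*(67/(-1) + 232/((210/193))) = 3*(67*(-1) + 232/((210*(1/193)))) = 3*(-67 + 232/(210/193)) = 3*(-67 + 232*(193/210)) = 3*(-67 + 22388/105) = 3*(15353/105) = 15353/35 ≈ 438.66)
T(h) = h²*(15353/35 + h) (T(h) = (h*h)*(h + 15353/35) = h²*(15353/35 + h))
(196951 + (-64 - 288)*(-282))/(T(-379) + 481969) = (196951 + (-64 - 288)*(-282))/((-379)²*(15353/35 - 379) + 481969) = (196951 - 352*(-282))/(143641*(2088/35) + 481969) = (196951 + 99264)/(299922408/35 + 481969) = 296215/(316791323/35) = 296215*(35/316791323) = 10367525/316791323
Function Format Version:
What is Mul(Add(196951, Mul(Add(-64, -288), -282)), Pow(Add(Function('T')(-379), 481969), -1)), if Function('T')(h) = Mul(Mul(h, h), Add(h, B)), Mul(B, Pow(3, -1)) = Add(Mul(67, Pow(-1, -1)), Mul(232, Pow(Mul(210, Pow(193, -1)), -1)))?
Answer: Rational(10367525, 316791323) ≈ 0.032727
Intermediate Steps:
B = Rational(15353, 35) (B = Mul(3, Add(Mul(67, Pow(-1, -1)), Mul(232, Pow(Mul(210, Pow(193, -1)), -1)))) = Mul(3, Add(Mul(67, -1), Mul(232, Pow(Mul(210, Rational(1, 193)), -1)))) = Mul(3, Add(-67, Mul(232, Pow(Rational(210, 193), -1)))) = Mul(3, Add(-67, Mul(232, Rational(193, 210)))) = Mul(3, Add(-67, Rational(22388, 105))) = Mul(3, Rational(15353, 105)) = Rational(15353, 35) ≈ 438.66)
Function('T')(h) = Mul(Pow(h, 2), Add(Rational(15353, 35), h)) (Function('T')(h) = Mul(Mul(h, h), Add(h, Rational(15353, 35))) = Mul(Pow(h, 2), Add(Rational(15353, 35), h)))
Mul(Add(196951, Mul(Add(-64, -288), -282)), Pow(Add(Function('T')(-379), 481969), -1)) = Mul(Add(196951, Mul(Add(-64, -288), -282)), Pow(Add(Mul(Pow(-379, 2), Add(Rational(15353, 35), -379)), 481969), -1)) = Mul(Add(196951, Mul(-352, -282)), Pow(Add(Mul(143641, Rational(2088, 35)), 481969), -1)) = Mul(Add(196951, 99264), Pow(Add(Rational(299922408, 35), 481969), -1)) = Mul(296215, Pow(Rational(316791323, 35), -1)) = Mul(296215, Rational(35, 316791323)) = Rational(10367525, 316791323)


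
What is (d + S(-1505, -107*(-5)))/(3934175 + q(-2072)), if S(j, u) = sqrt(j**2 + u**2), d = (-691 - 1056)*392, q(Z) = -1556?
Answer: -684824/3932619 + 25*sqrt(4082)/3932619 ≈ -0.17373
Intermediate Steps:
d = -684824 (d = -1747*392 = -684824)
(d + S(-1505, -107*(-5)))/(3934175 + q(-2072)) = (-684824 + sqrt((-1505)**2 + (-107*(-5))**2))/(3934175 - 1556) = (-684824 + sqrt(2265025 + 535**2))/3932619 = (-684824 + sqrt(2265025 + 286225))*(1/3932619) = (-684824 + sqrt(2551250))*(1/3932619) = (-684824 + 25*sqrt(4082))*(1/3932619) = -684824/3932619 + 25*sqrt(4082)/3932619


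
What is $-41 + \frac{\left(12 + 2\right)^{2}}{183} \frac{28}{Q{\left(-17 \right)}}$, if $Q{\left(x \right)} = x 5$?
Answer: $- \frac{643243}{15555} \approx -41.353$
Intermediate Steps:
$Q{\left(x \right)} = 5 x$
$-41 + \frac{\left(12 + 2\right)^{2}}{183} \frac{28}{Q{\left(-17 \right)}} = -41 + \frac{\left(12 + 2\right)^{2}}{183} \frac{28}{5 \left(-17\right)} = -41 + 14^{2} \cdot \frac{1}{183} \frac{28}{-85} = -41 + 196 \cdot \frac{1}{183} \cdot 28 \left(- \frac{1}{85}\right) = -41 + \frac{196}{183} \left(- \frac{28}{85}\right) = -41 - \frac{5488}{15555} = - \frac{643243}{15555}$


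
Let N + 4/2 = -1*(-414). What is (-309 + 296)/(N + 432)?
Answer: -13/844 ≈ -0.015403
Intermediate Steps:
N = 412 (N = -2 - 1*(-414) = -2 + 414 = 412)
(-309 + 296)/(N + 432) = (-309 + 296)/(412 + 432) = -13/844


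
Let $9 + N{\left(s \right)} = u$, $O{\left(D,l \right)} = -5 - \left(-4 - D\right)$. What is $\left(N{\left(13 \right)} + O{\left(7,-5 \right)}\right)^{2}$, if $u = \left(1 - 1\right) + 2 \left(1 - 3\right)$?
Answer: $49$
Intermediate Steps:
$O{\left(D,l \right)} = -1 + D$ ($O{\left(D,l \right)} = -5 + \left(4 + D\right) = -1 + D$)
$u = -4$ ($u = 0 + 2 \left(-2\right) = 0 - 4 = -4$)
$N{\left(s \right)} = -13$ ($N{\left(s \right)} = -9 - 4 = -13$)
$\left(N{\left(13 \right)} + O{\left(7,-5 \right)}\right)^{2} = \left(-13 + \left(-1 + 7\right)\right)^{2} = \left(-13 + 6\right)^{2} = \left(-7\right)^{2} = 49$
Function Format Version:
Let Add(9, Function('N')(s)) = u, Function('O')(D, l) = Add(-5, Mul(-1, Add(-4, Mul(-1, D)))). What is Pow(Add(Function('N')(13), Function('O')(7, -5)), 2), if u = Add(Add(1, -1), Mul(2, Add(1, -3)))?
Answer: 49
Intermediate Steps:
Function('O')(D, l) = Add(-1, D) (Function('O')(D, l) = Add(-5, Add(4, D)) = Add(-1, D))
u = -4 (u = Add(0, Mul(2, -2)) = Add(0, -4) = -4)
Function('N')(s) = -13 (Function('N')(s) = Add(-9, -4) = -13)
Pow(Add(Function('N')(13), Function('O')(7, -5)), 2) = Pow(Add(-13, Add(-1, 7)), 2) = Pow(Add(-13, 6), 2) = Pow(-7, 2) = 49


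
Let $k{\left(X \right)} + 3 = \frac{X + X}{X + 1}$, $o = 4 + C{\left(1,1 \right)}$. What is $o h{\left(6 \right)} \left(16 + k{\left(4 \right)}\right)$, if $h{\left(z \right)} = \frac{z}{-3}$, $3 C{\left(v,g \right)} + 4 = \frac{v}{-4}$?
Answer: $- \frac{2263}{30} \approx -75.433$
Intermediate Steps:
$C{\left(v,g \right)} = - \frac{4}{3} - \frac{v}{12}$ ($C{\left(v,g \right)} = - \frac{4}{3} + \frac{v \frac{1}{-4}}{3} = - \frac{4}{3} + \frac{v \left(- \frac{1}{4}\right)}{3} = - \frac{4}{3} + \frac{\left(- \frac{1}{4}\right) v}{3} = - \frac{4}{3} - \frac{v}{12}$)
$h{\left(z \right)} = - \frac{z}{3}$ ($h{\left(z \right)} = z \left(- \frac{1}{3}\right) = - \frac{z}{3}$)
$o = \frac{31}{12}$ ($o = 4 - \frac{17}{12} = \frac{31}{12} \approx 2.5833$)
$k{\left(X \right)} = -3 + \frac{2 X}{1 + X}$ ($k{\left(X \right)} = -3 + \frac{X + X}{X + 1} = -3 + \frac{2 X}{1 + X}$)
$o h{\left(6 \right)} \left(16 + k{\left(4 \right)}\right) = \frac{31 \left(\left(- \frac{1}{3}\right) 6\right)}{12} \left(16 + \frac{-3 - 4}{1 + 4}\right) = \frac{31}{12} \left(-2\right) \left(16 + \frac{-3 - 4}{5}\right) = - \frac{31 \left(16 + \frac{1}{5} \left(-7\right)\right)}{6} = - \frac{31 \left(16 - \frac{7}{5}\right)}{6} = \left(- \frac{31}{6}\right) \frac{73}{5} = - \frac{2263}{30}$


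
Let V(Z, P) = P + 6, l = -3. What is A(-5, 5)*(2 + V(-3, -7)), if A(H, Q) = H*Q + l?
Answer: -28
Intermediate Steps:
V(Z, P) = 6 + P
A(H, Q) = -3 + H*Q (A(H, Q) = H*Q - 3 = -3 + H*Q)
A(-5, 5)*(2 + V(-3, -7)) = (-3 - 5*5)*(2 + (6 - 7)) = (-3 - 25)*(2 - 1) = -28*1 = -28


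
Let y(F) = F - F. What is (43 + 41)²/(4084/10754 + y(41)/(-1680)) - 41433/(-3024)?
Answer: 2733702497/147024 ≈ 18594.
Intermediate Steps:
y(F) = 0
(43 + 41)²/(4084/10754 + y(41)/(-1680)) - 41433/(-3024) = (43 + 41)²/(4084/10754 + 0/(-1680)) - 41433/(-3024) = 84²/(4084*(1/10754) + 0*(-1/1680)) - 41433*(-1/3024) = 7056/(2042/5377 + 0) + 1973/144 = 7056/(2042/5377) + 1973/144 = 7056*(5377/2042) + 1973/144 = 18970056/1021 + 1973/144 = 2733702497/147024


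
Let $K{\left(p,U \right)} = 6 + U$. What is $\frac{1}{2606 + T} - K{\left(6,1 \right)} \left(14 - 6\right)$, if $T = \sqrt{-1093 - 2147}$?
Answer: $\frac{9 \left(- 112 \sqrt{10} + 16215 i\right)}{2 \left(- 1303 i + 9 \sqrt{10}\right)} \approx -56.0 - 8.3777 \cdot 10^{-6} i$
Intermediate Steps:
$T = 18 i \sqrt{10}$ ($T = \sqrt{-3240} = 18 i \sqrt{10} \approx 56.921 i$)
$\frac{1}{2606 + T} - K{\left(6,1 \right)} \left(14 - 6\right) = \frac{1}{2606 + 18 i \sqrt{10}} - \left(6 + 1\right) \left(14 - 6\right) = \frac{1}{2606 + 18 i \sqrt{10}} - 7 \cdot 8 = \frac{1}{2606 + 18 i \sqrt{10}} - 56 = -56 + \frac{1}{2606 + 18 i \sqrt{10}}$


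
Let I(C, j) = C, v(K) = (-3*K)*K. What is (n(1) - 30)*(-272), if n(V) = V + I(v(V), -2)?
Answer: 8704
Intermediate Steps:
v(K) = -3*K²
n(V) = V - 3*V²
(n(1) - 30)*(-272) = (1*(1 - 3*1) - 30)*(-272) = (1*(1 - 3) - 30)*(-272) = (1*(-2) - 30)*(-272) = (-2 - 30)*(-272) = -32*(-272) = 8704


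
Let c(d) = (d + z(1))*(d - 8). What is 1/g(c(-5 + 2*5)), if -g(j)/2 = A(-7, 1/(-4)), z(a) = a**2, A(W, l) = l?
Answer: 2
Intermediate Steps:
c(d) = (1 + d)*(-8 + d) (c(d) = (d + 1**2)*(d - 8) = (d + 1)*(-8 + d) = (1 + d)*(-8 + d))
g(j) = 1/2 (g(j) = -2/(-4) = -2*(-1/4) = 1/2)
1/g(c(-5 + 2*5)) = 1/(1/2) = 2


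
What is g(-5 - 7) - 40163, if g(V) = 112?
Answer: -40051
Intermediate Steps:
g(-5 - 7) - 40163 = 112 - 40163 = -40051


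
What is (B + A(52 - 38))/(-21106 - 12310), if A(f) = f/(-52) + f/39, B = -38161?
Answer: 2976551/2606448 ≈ 1.1420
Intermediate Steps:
A(f) = f/156 (A(f) = f*(-1/52) + f*(1/39) = -f/52 + f/39 = f/156)
(B + A(52 - 38))/(-21106 - 12310) = (-38161 + (52 - 38)/156)/(-21106 - 12310) = (-38161 + (1/156)*14)/(-33416) = (-38161 + 7/78)*(-1/33416) = -2976551/78*(-1/33416) = 2976551/2606448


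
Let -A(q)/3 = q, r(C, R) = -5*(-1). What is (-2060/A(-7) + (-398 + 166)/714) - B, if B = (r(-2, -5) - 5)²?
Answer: -11712/119 ≈ -98.420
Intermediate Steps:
r(C, R) = 5
A(q) = -3*q
B = 0 (B = (5 - 5)² = 0² = 0)
(-2060/A(-7) + (-398 + 166)/714) - B = (-2060/((-3*(-7))) + (-398 + 166)/714) - 1*0 = (-2060/21 - 232*1/714) + 0 = (-2060*1/21 - 116/357) + 0 = (-2060/21 - 116/357) + 0 = -11712/119 + 0 = -11712/119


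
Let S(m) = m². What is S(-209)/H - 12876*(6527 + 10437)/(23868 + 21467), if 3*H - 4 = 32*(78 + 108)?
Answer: -1295019097179/270015260 ≈ -4796.1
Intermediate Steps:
H = 5956/3 (H = 4/3 + (32*(78 + 108))/3 = 4/3 + (32*186)/3 = 4/3 + (⅓)*5952 = 4/3 + 1984 = 5956/3 ≈ 1985.3)
S(-209)/H - 12876*(6527 + 10437)/(23868 + 21467) = (-209)²/(5956/3) - 12876*(6527 + 10437)/(23868 + 21467) = 43681*(3/5956) - 12876/(45335/16964) = 131043/5956 - 12876/(45335*(1/16964)) = 131043/5956 - 12876/45335/16964 = 131043/5956 - 12876*16964/45335 = 131043/5956 - 218428464/45335 = -1295019097179/270015260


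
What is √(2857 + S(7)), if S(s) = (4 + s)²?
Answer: √2978 ≈ 54.571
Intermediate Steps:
√(2857 + S(7)) = √(2857 + (4 + 7)²) = √(2857 + 11²) = √(2857 + 121) = √2978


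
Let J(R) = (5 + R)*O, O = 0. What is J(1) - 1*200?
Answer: -200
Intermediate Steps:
J(R) = 0 (J(R) = (5 + R)*0 = 0)
J(1) - 1*200 = 0 - 1*200 = 0 - 200 = -200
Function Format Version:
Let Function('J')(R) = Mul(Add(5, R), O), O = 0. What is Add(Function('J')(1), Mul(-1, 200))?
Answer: -200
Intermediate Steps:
Function('J')(R) = 0 (Function('J')(R) = Mul(Add(5, R), 0) = 0)
Add(Function('J')(1), Mul(-1, 200)) = Add(0, Mul(-1, 200)) = Add(0, -200) = -200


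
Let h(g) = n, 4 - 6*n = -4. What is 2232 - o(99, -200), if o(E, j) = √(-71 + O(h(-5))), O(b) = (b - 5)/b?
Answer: 2232 - I*√295/2 ≈ 2232.0 - 8.5878*I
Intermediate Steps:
n = 4/3 (n = ⅔ - ⅙*(-4) = ⅔ + ⅔ = 4/3 ≈ 1.3333)
h(g) = 4/3
O(b) = (-5 + b)/b
o(E, j) = I*√295/2 (o(E, j) = √(-71 + (-5 + 4/3)/(4/3)) = √(-71 + (¾)*(-11/3)) = √(-71 - 11/4) = √(-295/4) = I*√295/2)
2232 - o(99, -200) = 2232 - I*√295/2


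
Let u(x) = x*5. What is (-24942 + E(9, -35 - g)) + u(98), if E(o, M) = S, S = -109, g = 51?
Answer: -24561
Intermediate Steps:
E(o, M) = -109
u(x) = 5*x
(-24942 + E(9, -35 - g)) + u(98) = (-24942 - 109) + 5*98 = -25051 + 490 = -24561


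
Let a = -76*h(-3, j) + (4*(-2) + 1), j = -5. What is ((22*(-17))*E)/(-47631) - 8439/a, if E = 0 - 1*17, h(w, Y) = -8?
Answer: -405779167/28626231 ≈ -14.175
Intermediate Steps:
E = -17 (E = 0 - 17 = -17)
a = 601 (a = -76*(-8) + (4*(-2) + 1) = 608 + (-8 + 1) = 608 - 7 = 601)
((22*(-17))*E)/(-47631) - 8439/a = ((22*(-17))*(-17))/(-47631) - 8439/601 = -374*(-17)*(-1/47631) - 8439*1/601 = 6358*(-1/47631) - 8439/601 = -6358/47631 - 8439/601 = -405779167/28626231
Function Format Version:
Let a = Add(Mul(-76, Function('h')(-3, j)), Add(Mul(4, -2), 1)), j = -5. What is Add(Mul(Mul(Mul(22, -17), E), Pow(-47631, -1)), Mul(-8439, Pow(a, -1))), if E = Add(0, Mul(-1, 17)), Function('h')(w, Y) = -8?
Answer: Rational(-405779167, 28626231) ≈ -14.175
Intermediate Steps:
E = -17 (E = Add(0, -17) = -17)
a = 601 (a = Add(Mul(-76, -8), Add(Mul(4, -2), 1)) = Add(608, Add(-8, 1)) = Add(608, -7) = 601)
Add(Mul(Mul(Mul(22, -17), E), Pow(-47631, -1)), Mul(-8439, Pow(a, -1))) = Add(Mul(Mul(Mul(22, -17), -17), Pow(-47631, -1)), Mul(-8439, Pow(601, -1))) = Add(Mul(Mul(-374, -17), Rational(-1, 47631)), Mul(-8439, Rational(1, 601))) = Add(Mul(6358, Rational(-1, 47631)), Rational(-8439, 601)) = Add(Rational(-6358, 47631), Rational(-8439, 601)) = Rational(-405779167, 28626231)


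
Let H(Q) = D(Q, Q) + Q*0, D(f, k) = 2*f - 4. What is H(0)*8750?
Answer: -35000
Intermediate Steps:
D(f, k) = -4 + 2*f
H(Q) = -4 + 2*Q (H(Q) = (-4 + 2*Q) + Q*0 = (-4 + 2*Q) + 0 = -4 + 2*Q)
H(0)*8750 = (-4 + 2*0)*8750 = (-4 + 0)*8750 = -4*8750 = -35000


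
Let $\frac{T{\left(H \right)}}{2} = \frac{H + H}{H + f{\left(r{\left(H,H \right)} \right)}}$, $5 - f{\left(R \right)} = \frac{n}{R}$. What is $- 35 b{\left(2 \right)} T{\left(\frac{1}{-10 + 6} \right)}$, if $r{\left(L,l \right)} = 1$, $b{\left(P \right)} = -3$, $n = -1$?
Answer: $- \frac{420}{23} \approx -18.261$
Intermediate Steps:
$f{\left(R \right)} = 5 + \frac{1}{R}$ ($f{\left(R \right)} = 5 - - \frac{1}{R} = 5 + \frac{1}{R}$)
$T{\left(H \right)} = \frac{4 H}{6 + H}$ ($T{\left(H \right)} = 2 \frac{H + H}{H + \left(5 + 1^{-1}\right)} = 2 \frac{2 H}{H + \left(5 + 1\right)} = 2 \frac{2 H}{H + 6} = 2 \frac{2 H}{6 + H} = \frac{4 H}{6 + H}$)
$- 35 b{\left(2 \right)} T{\left(\frac{1}{-10 + 6} \right)} = \left(-35\right) \left(-3\right) \frac{4}{\left(-10 + 6\right) \left(6 + \frac{1}{-10 + 6}\right)} = 105 \frac{4}{\left(-4\right) \left(6 + \frac{1}{-4}\right)} = 105 \cdot 4 \left(- \frac{1}{4}\right) \frac{1}{6 - \frac{1}{4}} = 105 \cdot 4 \left(- \frac{1}{4}\right) \frac{1}{\frac{23}{4}} = 105 \cdot 4 \left(- \frac{1}{4}\right) \frac{4}{23} = 105 \left(- \frac{4}{23}\right) = - \frac{420}{23}$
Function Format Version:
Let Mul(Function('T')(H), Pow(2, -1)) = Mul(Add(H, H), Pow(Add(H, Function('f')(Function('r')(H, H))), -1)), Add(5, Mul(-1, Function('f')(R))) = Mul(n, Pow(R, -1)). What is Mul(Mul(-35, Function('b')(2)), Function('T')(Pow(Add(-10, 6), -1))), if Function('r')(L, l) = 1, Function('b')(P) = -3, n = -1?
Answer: Rational(-420, 23) ≈ -18.261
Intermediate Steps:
Function('f')(R) = Add(5, Pow(R, -1)) (Function('f')(R) = Add(5, Mul(-1, Mul(-1, Pow(R, -1)))) = Add(5, Pow(R, -1)))
Function('T')(H) = Mul(4, H, Pow(Add(6, H), -1)) (Function('T')(H) = Mul(2, Mul(Add(H, H), Pow(Add(H, Add(5, Pow(1, -1))), -1))) = Mul(2, Mul(Mul(2, H), Pow(Add(H, Add(5, 1)), -1))) = Mul(2, Mul(Mul(2, H), Pow(Add(H, 6), -1))) = Mul(2, Mul(Mul(2, H), Pow(Add(6, H), -1))) = Mul(2, Mul(2, H, Pow(Add(6, H), -1))) = Mul(4, H, Pow(Add(6, H), -1)))
Mul(Mul(-35, Function('b')(2)), Function('T')(Pow(Add(-10, 6), -1))) = Mul(Mul(-35, -3), Mul(4, Pow(Add(-10, 6), -1), Pow(Add(6, Pow(Add(-10, 6), -1)), -1))) = Mul(105, Mul(4, Pow(-4, -1), Pow(Add(6, Pow(-4, -1)), -1))) = Mul(105, Mul(4, Rational(-1, 4), Pow(Add(6, Rational(-1, 4)), -1))) = Mul(105, Mul(4, Rational(-1, 4), Pow(Rational(23, 4), -1))) = Mul(105, Mul(4, Rational(-1, 4), Rational(4, 23))) = Mul(105, Rational(-4, 23)) = Rational(-420, 23)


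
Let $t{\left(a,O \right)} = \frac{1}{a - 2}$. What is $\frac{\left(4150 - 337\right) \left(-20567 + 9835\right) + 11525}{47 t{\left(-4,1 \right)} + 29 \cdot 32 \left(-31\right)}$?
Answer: $\frac{245457546}{172655} \approx 1421.7$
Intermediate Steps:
$t{\left(a,O \right)} = \frac{1}{-2 + a}$
$\frac{\left(4150 - 337\right) \left(-20567 + 9835\right) + 11525}{47 t{\left(-4,1 \right)} + 29 \cdot 32 \left(-31\right)} = \frac{\left(4150 - 337\right) \left(-20567 + 9835\right) + 11525}{\frac{47}{-2 - 4} + 29 \cdot 32 \left(-31\right)} = \frac{3813 \left(-10732\right) + 11525}{\frac{47}{-6} + 928 \left(-31\right)} = \frac{-40921116 + 11525}{47 \left(- \frac{1}{6}\right) - 28768} = - \frac{40909591}{- \frac{47}{6} - 28768} = - \frac{40909591}{- \frac{172655}{6}} = \left(-40909591\right) \left(- \frac{6}{172655}\right) = \frac{245457546}{172655}$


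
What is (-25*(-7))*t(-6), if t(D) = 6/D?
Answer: -175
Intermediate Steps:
(-25*(-7))*t(-6) = (-25*(-7))*(6/(-6)) = 175*(6*(-1/6)) = 175*(-1) = -175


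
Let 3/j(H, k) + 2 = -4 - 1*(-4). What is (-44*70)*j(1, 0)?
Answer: 4620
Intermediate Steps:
j(H, k) = -3/2 (j(H, k) = 3/(-2 + (-4 - 1*(-4))) = 3/(-2 + (-4 + 4)) = 3/(-2 + 0) = 3/(-2) = 3*(-½) = -3/2)
(-44*70)*j(1, 0) = -44*70*(-3/2) = -3080*(-3/2) = 4620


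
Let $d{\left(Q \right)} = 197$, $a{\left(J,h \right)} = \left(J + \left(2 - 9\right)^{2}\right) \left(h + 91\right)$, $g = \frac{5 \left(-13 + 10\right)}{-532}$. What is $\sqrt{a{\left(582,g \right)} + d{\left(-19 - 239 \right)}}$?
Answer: $\frac{\sqrt{4078078053}}{266} \approx 240.07$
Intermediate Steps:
$g = \frac{15}{532}$ ($g = 5 \left(-3\right) \left(- \frac{1}{532}\right) = \left(-15\right) \left(- \frac{1}{532}\right) = \frac{15}{532} \approx 0.028196$)
$a{\left(J,h \right)} = \left(49 + J\right) \left(91 + h\right)$ ($a{\left(J,h \right)} = \left(J + \left(-7\right)^{2}\right) \left(91 + h\right) = \left(J + 49\right) \left(91 + h\right) = \left(49 + J\right) \left(91 + h\right)$)
$\sqrt{a{\left(582,g \right)} + d{\left(-19 - 239 \right)}} = \sqrt{\left(4459 + 49 \cdot \frac{15}{532} + 91 \cdot 582 + 582 \cdot \frac{15}{532}\right) + 197} = \sqrt{\left(4459 + \frac{105}{76} + 52962 + \frac{4365}{266}\right) + 197} = \sqrt{\frac{30557437}{532} + 197} = \sqrt{\frac{30662241}{532}} = \frac{\sqrt{4078078053}}{266}$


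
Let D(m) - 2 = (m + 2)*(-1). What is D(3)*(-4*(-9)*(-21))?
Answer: 2268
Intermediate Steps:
D(m) = -m (D(m) = 2 + (m + 2)*(-1) = 2 + (2 + m)*(-1) = 2 + (-2 - m) = -m)
D(3)*(-4*(-9)*(-21)) = (-1*3)*(-4*(-9)*(-21)) = -108*(-21) = -3*(-756) = 2268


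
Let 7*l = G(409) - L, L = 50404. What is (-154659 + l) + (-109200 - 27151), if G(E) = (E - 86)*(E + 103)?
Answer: -1922098/7 ≈ -2.7459e+5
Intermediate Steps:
G(E) = (-86 + E)*(103 + E)
l = 114972/7 (l = ((-8858 + 409² + 17*409) - 1*50404)/7 = ((-8858 + 167281 + 6953) - 50404)/7 = (165376 - 50404)/7 = (⅐)*114972 = 114972/7 ≈ 16425.)
(-154659 + l) + (-109200 - 27151) = (-154659 + 114972/7) + (-109200 - 27151) = -967641/7 - 136351 = -1922098/7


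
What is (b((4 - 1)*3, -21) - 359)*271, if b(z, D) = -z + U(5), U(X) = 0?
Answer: -99728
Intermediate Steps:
b(z, D) = -z (b(z, D) = -z + 0 = -z)
(b((4 - 1)*3, -21) - 359)*271 = (-(4 - 1)*3 - 359)*271 = (-3*3 - 359)*271 = (-1*9 - 359)*271 = (-9 - 359)*271 = -368*271 = -99728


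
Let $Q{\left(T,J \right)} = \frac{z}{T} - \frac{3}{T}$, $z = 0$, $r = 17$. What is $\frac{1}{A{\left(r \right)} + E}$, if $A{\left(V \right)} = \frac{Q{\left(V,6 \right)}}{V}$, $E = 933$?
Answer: $\frac{289}{269634} \approx 0.0010718$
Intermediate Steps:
$Q{\left(T,J \right)} = - \frac{3}{T}$ ($Q{\left(T,J \right)} = \frac{0}{T} - \frac{3}{T} = 0 - \frac{3}{T} = - \frac{3}{T}$)
$A{\left(V \right)} = - \frac{3}{V^{2}}$ ($A{\left(V \right)} = \frac{\left(-3\right) \frac{1}{V}}{V} = - \frac{3}{V^{2}}$)
$\frac{1}{A{\left(r \right)} + E} = \frac{1}{- \frac{3}{289} + 933} = \frac{1}{\frac{269634}{289}} = \frac{289}{269634}$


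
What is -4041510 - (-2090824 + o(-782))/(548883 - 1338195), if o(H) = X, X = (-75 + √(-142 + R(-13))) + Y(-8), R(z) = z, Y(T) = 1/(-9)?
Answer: -7177532472043/1775952 + I*√155/789312 ≈ -4.0415e+6 + 1.5773e-5*I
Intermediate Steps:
Y(T) = -⅑
X = -676/9 + I*√155 (X = (-75 + √(-142 - 13)) - ⅑ = (-75 + √(-155)) - ⅑ = (-75 + I*√155) - ⅑ = -676/9 + I*√155 ≈ -75.111 + 12.45*I)
o(H) = -676/9 + I*√155
-4041510 - (-2090824 + o(-782))/(548883 - 1338195) = -4041510 - (-2090824 + (-676/9 + I*√155))/(548883 - 1338195) = -4041510 - (-18818092/9 + I*√155)/(-789312) = -4041510 - (-18818092/9 + I*√155)*(-1)/789312 = -4041510 - (4704523/1775952 - I*√155/789312) = -4041510 + (-4704523/1775952 + I*√155/789312) = -7177532472043/1775952 + I*√155/789312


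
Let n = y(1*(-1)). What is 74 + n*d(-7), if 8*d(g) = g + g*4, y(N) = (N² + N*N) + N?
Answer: 557/8 ≈ 69.625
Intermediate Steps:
y(N) = N + 2*N² (y(N) = (N² + N²) + N = 2*N² + N = N + 2*N²)
n = 1 (n = (1*(-1))*(1 + 2*(1*(-1))) = -(1 + 2*(-1)) = -(1 - 2) = -1*(-1) = 1)
d(g) = 5*g/8 (d(g) = (g + g*4)/8 = (g + 4*g)/8 = (5*g)/8 = 5*g/8)
74 + n*d(-7) = 74 + 1*((5/8)*(-7)) = 74 + 1*(-35/8) = 74 - 35/8 = 557/8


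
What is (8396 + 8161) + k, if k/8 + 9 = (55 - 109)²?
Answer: 39813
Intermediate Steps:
k = 23256 (k = -72 + 8*(55 - 109)² = -72 + 8*(-54)² = -72 + 8*2916 = -72 + 23328 = 23256)
(8396 + 8161) + k = (8396 + 8161) + 23256 = 16557 + 23256 = 39813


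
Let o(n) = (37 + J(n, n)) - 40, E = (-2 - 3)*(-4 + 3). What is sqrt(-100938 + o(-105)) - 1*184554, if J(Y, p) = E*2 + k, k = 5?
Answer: -184554 + 9*I*sqrt(1246) ≈ -1.8455e+5 + 317.69*I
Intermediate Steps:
E = 5 (E = -5*(-1) = 5)
J(Y, p) = 15 (J(Y, p) = 5*2 + 5 = 10 + 5 = 15)
o(n) = 12 (o(n) = (37 + 15) - 40 = 52 - 40 = 12)
sqrt(-100938 + o(-105)) - 1*184554 = sqrt(-100938 + 12) - 1*184554 = sqrt(-100926) - 184554 = 9*I*sqrt(1246) - 184554 = -184554 + 9*I*sqrt(1246)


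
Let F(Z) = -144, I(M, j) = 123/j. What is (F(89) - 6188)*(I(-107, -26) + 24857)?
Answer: -2045739394/13 ≈ -1.5736e+8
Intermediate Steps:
(F(89) - 6188)*(I(-107, -26) + 24857) = (-144 - 6188)*(123/(-26) + 24857) = -6332*(123*(-1/26) + 24857) = -6332*(-123/26 + 24857) = -6332*646159/26 = -2045739394/13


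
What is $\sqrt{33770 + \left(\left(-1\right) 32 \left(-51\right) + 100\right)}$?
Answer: $\sqrt{35502} \approx 188.42$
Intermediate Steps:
$\sqrt{33770 + \left(\left(-1\right) 32 \left(-51\right) + 100\right)} = \sqrt{33770 + \left(\left(-32\right) \left(-51\right) + 100\right)} = \sqrt{33770 + \left(1632 + 100\right)} = \sqrt{33770 + 1732} = \sqrt{35502}$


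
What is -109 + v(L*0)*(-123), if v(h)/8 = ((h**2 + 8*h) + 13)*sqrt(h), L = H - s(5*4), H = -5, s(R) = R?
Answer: -109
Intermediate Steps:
L = -25 (L = -5 - 5*4 = -5 - 1*20 = -5 - 20 = -25)
v(h) = 8*sqrt(h)*(13 + h**2 + 8*h) (v(h) = 8*(((h**2 + 8*h) + 13)*sqrt(h)) = 8*((13 + h**2 + 8*h)*sqrt(h)) = 8*(sqrt(h)*(13 + h**2 + 8*h)) = 8*sqrt(h)*(13 + h**2 + 8*h))
-109 + v(L*0)*(-123) = -109 + (8*sqrt(-25*0)*(13 + (-25*0)**2 + 8*(-25*0)))*(-123) = -109 + (8*sqrt(0)*(13 + 0**2 + 8*0))*(-123) = -109 + (8*0*(13 + 0 + 0))*(-123) = -109 + (8*0*13)*(-123) = -109 + 0*(-123) = -109 + 0 = -109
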